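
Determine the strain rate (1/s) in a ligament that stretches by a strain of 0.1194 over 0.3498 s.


strain_rate = delta_strain / delta_t
strain_rate = 0.1194 / 0.3498
strain_rate = 0.3413


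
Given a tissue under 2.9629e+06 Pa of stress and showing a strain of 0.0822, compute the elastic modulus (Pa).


E = stress / strain
E = 2.9629e+06 / 0.0822
E = 3.6045e+07


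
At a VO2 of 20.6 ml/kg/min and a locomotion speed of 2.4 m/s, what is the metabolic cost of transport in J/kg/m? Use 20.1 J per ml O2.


Power per kg = VO2 * 20.1 / 60
Power per kg = 20.6 * 20.1 / 60 = 6.9010 W/kg
Cost = power_per_kg / speed
Cost = 6.9010 / 2.4
Cost = 2.8754


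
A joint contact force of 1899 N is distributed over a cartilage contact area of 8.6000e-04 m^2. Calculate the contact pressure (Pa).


P = F / A
P = 1899 / 8.6000e-04
P = 2.2081e+06


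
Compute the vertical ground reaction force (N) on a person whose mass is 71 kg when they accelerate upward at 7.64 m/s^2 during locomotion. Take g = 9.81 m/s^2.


GRF = m * (g + a)
GRF = 71 * (9.81 + 7.64)
GRF = 71 * 17.4500
GRF = 1238.9500


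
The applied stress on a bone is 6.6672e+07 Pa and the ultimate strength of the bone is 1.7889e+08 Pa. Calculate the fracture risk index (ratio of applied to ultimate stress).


FRI = applied / ultimate
FRI = 6.6672e+07 / 1.7889e+08
FRI = 0.3727


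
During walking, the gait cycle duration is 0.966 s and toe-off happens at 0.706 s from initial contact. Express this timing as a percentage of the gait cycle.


pct = (event_time / cycle_time) * 100
pct = (0.706 / 0.966) * 100
ratio = 0.7308
pct = 73.0849


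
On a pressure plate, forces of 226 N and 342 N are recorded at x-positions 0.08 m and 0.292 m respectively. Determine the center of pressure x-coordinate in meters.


COP_x = (F1*x1 + F2*x2) / (F1 + F2)
COP_x = (226*0.08 + 342*0.292) / (226 + 342)
Numerator = 117.9440
Denominator = 568
COP_x = 0.2076


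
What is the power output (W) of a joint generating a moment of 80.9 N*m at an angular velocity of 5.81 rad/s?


P = M * omega
P = 80.9 * 5.81
P = 470.0290


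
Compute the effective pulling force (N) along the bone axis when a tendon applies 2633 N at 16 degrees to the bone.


F_eff = F_tendon * cos(theta)
theta = 16 deg = 0.2793 rad
cos(theta) = 0.9613
F_eff = 2633 * 0.9613
F_eff = 2531.0020


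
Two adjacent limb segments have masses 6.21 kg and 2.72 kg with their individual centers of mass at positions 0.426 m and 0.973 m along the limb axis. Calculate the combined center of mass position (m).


COM = (m1*x1 + m2*x2) / (m1 + m2)
COM = (6.21*0.426 + 2.72*0.973) / (6.21 + 2.72)
Numerator = 5.2920
Denominator = 8.9300
COM = 0.5926


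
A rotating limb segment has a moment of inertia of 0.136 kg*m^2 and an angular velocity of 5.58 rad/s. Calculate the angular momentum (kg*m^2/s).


L = I * omega
L = 0.136 * 5.58
L = 0.7589


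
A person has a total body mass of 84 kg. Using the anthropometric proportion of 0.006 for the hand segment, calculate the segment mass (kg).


m_segment = body_mass * fraction
m_segment = 84 * 0.006
m_segment = 0.5040


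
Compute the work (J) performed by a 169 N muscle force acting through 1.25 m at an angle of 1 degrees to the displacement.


W = F * d * cos(theta)
theta = 1 deg = 0.0175 rad
cos(theta) = 0.9998
W = 169 * 1.25 * 0.9998
W = 211.2178


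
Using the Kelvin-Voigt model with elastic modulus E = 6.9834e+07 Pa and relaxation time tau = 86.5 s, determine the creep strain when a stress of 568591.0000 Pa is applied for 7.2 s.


epsilon(t) = (sigma/E) * (1 - exp(-t/tau))
sigma/E = 568591.0000 / 6.9834e+07 = 0.0081
exp(-t/tau) = exp(-7.2 / 86.5) = 0.9201
epsilon = 0.0081 * (1 - 0.9201)
epsilon = 6.5028e-04


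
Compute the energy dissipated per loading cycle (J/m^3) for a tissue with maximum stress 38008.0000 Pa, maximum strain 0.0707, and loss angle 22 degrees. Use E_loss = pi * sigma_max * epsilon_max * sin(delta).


E_loss = pi * sigma_max * epsilon_max * sin(delta)
delta = 22 deg = 0.3840 rad
sin(delta) = 0.3746
E_loss = pi * 38008.0000 * 0.0707 * 0.3746
E_loss = 3162.4213


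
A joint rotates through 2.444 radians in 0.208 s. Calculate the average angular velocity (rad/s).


omega = delta_theta / delta_t
omega = 2.444 / 0.208
omega = 11.7500


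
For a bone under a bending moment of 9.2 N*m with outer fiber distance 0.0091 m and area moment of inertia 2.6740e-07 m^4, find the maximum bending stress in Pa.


sigma = M * c / I
sigma = 9.2 * 0.0091 / 2.6740e-07
M * c = 0.0837
sigma = 313089.0052


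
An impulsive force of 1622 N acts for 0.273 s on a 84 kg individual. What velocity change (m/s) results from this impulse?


J = F * dt = 1622 * 0.273 = 442.8060 N*s
delta_v = J / m
delta_v = 442.8060 / 84
delta_v = 5.2715


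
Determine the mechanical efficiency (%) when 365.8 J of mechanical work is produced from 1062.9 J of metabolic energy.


eta = (W_mech / E_meta) * 100
eta = (365.8 / 1062.9) * 100
ratio = 0.3442
eta = 34.4153


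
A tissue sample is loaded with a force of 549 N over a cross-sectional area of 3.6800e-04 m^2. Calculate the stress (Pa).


stress = F / A
stress = 549 / 3.6800e-04
stress = 1.4918e+06


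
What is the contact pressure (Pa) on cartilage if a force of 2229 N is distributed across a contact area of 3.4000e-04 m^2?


P = F / A
P = 2229 / 3.4000e-04
P = 6.5559e+06


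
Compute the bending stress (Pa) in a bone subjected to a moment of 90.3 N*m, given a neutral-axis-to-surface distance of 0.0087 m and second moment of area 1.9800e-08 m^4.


sigma = M * c / I
sigma = 90.3 * 0.0087 / 1.9800e-08
M * c = 0.7856
sigma = 3.9677e+07


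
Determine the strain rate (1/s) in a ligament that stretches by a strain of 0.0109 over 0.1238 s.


strain_rate = delta_strain / delta_t
strain_rate = 0.0109 / 0.1238
strain_rate = 0.0880


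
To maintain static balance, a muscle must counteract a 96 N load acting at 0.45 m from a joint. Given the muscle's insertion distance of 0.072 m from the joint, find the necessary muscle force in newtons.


F_muscle = W * d_load / d_muscle
F_muscle = 96 * 0.45 / 0.072
Numerator = 43.2000
F_muscle = 600.0000


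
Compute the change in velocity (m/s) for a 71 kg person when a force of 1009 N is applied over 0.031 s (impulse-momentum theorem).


J = F * dt = 1009 * 0.031 = 31.2790 N*s
delta_v = J / m
delta_v = 31.2790 / 71
delta_v = 0.4405


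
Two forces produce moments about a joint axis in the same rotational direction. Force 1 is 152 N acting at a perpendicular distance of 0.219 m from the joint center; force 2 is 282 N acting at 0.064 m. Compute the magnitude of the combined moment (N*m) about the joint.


M = F1 * d1 + F2 * d2
M = 152 * 0.219 + 282 * 0.064
M = 33.2880 + 18.0480
M = 51.3360


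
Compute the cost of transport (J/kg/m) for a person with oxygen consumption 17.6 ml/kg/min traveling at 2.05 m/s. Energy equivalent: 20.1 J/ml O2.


Power per kg = VO2 * 20.1 / 60
Power per kg = 17.6 * 20.1 / 60 = 5.8960 W/kg
Cost = power_per_kg / speed
Cost = 5.8960 / 2.05
Cost = 2.8761


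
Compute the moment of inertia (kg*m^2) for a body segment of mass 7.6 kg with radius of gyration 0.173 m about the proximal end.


I = m * k^2
I = 7.6 * 0.173^2
k^2 = 0.0299
I = 0.2275


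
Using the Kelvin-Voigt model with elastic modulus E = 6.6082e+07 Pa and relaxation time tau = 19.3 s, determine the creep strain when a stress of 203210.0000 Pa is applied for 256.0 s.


epsilon(t) = (sigma/E) * (1 - exp(-t/tau))
sigma/E = 203210.0000 / 6.6082e+07 = 0.0031
exp(-t/tau) = exp(-256.0 / 19.3) = 1.7354e-06
epsilon = 0.0031 * (1 - 1.7354e-06)
epsilon = 0.0031


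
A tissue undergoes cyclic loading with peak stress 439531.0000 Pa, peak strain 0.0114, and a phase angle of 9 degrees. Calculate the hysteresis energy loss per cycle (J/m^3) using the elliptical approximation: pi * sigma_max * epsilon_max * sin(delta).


E_loss = pi * sigma_max * epsilon_max * sin(delta)
delta = 9 deg = 0.1571 rad
sin(delta) = 0.1564
E_loss = pi * 439531.0000 * 0.0114 * 0.1564
E_loss = 2462.5025


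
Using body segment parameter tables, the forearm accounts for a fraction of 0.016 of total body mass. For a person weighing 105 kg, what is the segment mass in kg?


m_segment = body_mass * fraction
m_segment = 105 * 0.016
m_segment = 1.6800


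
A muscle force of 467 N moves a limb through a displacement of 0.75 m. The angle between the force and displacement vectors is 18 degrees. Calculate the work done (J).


W = F * d * cos(theta)
theta = 18 deg = 0.3142 rad
cos(theta) = 0.9511
W = 467 * 0.75 * 0.9511
W = 333.1075


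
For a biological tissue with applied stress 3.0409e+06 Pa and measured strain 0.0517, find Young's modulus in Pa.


E = stress / strain
E = 3.0409e+06 / 0.0517
E = 5.8818e+07


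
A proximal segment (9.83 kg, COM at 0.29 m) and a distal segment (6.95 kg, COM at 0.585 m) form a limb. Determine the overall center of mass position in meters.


COM = (m1*x1 + m2*x2) / (m1 + m2)
COM = (9.83*0.29 + 6.95*0.585) / (9.83 + 6.95)
Numerator = 6.9164
Denominator = 16.7800
COM = 0.4122


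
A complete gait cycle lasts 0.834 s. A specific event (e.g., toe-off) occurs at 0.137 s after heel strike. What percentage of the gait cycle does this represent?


pct = (event_time / cycle_time) * 100
pct = (0.137 / 0.834) * 100
ratio = 0.1643
pct = 16.4269


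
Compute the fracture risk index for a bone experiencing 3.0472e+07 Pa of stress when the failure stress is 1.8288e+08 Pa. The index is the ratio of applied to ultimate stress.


FRI = applied / ultimate
FRI = 3.0472e+07 / 1.8288e+08
FRI = 0.1666


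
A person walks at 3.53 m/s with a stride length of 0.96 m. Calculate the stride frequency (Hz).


f = v / stride_length
f = 3.53 / 0.96
f = 3.6771


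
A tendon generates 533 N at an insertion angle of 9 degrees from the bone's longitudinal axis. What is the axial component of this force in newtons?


F_eff = F_tendon * cos(theta)
theta = 9 deg = 0.1571 rad
cos(theta) = 0.9877
F_eff = 533 * 0.9877
F_eff = 526.4379


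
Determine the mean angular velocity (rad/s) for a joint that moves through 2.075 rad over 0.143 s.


omega = delta_theta / delta_t
omega = 2.075 / 0.143
omega = 14.5105


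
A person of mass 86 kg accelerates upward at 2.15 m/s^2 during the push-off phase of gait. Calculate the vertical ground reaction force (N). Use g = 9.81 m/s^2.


GRF = m * (g + a)
GRF = 86 * (9.81 + 2.15)
GRF = 86 * 11.9600
GRF = 1028.5600


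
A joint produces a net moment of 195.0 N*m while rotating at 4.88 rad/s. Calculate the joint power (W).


P = M * omega
P = 195.0 * 4.88
P = 951.6000


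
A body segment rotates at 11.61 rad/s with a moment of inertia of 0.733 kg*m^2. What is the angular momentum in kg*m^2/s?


L = I * omega
L = 0.733 * 11.61
L = 8.5101


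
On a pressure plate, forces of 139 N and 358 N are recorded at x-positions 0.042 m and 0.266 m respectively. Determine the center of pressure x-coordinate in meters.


COP_x = (F1*x1 + F2*x2) / (F1 + F2)
COP_x = (139*0.042 + 358*0.266) / (139 + 358)
Numerator = 101.0660
Denominator = 497
COP_x = 0.2034


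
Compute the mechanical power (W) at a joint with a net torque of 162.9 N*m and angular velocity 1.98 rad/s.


P = M * omega
P = 162.9 * 1.98
P = 322.5420


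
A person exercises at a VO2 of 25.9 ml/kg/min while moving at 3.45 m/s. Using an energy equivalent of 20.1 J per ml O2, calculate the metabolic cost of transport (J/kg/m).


Power per kg = VO2 * 20.1 / 60
Power per kg = 25.9 * 20.1 / 60 = 8.6765 W/kg
Cost = power_per_kg / speed
Cost = 8.6765 / 3.45
Cost = 2.5149


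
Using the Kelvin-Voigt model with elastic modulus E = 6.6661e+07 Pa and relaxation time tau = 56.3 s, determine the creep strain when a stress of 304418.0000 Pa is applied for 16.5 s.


epsilon(t) = (sigma/E) * (1 - exp(-t/tau))
sigma/E = 304418.0000 / 6.6661e+07 = 0.0046
exp(-t/tau) = exp(-16.5 / 56.3) = 0.7460
epsilon = 0.0046 * (1 - 0.7460)
epsilon = 0.0012


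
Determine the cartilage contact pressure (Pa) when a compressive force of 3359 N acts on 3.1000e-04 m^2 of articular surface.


P = F / A
P = 3359 / 3.1000e-04
P = 1.0835e+07


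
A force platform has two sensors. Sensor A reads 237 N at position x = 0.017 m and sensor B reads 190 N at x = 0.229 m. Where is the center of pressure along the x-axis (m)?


COP_x = (F1*x1 + F2*x2) / (F1 + F2)
COP_x = (237*0.017 + 190*0.229) / (237 + 190)
Numerator = 47.5390
Denominator = 427
COP_x = 0.1113


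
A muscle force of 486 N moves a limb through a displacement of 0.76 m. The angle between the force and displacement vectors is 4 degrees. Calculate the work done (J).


W = F * d * cos(theta)
theta = 4 deg = 0.0698 rad
cos(theta) = 0.9976
W = 486 * 0.76 * 0.9976
W = 368.4603


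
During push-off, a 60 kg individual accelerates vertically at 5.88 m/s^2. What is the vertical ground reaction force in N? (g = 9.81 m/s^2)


GRF = m * (g + a)
GRF = 60 * (9.81 + 5.88)
GRF = 60 * 15.6900
GRF = 941.4000


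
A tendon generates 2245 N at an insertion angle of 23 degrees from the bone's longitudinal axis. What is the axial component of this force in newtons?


F_eff = F_tendon * cos(theta)
theta = 23 deg = 0.4014 rad
cos(theta) = 0.9205
F_eff = 2245 * 0.9205
F_eff = 2066.5334


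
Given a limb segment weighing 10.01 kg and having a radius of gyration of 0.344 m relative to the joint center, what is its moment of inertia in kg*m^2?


I = m * k^2
I = 10.01 * 0.344^2
k^2 = 0.1183
I = 1.1845


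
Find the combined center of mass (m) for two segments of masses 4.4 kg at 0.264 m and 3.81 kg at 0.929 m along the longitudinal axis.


COM = (m1*x1 + m2*x2) / (m1 + m2)
COM = (4.4*0.264 + 3.81*0.929) / (4.4 + 3.81)
Numerator = 4.7011
Denominator = 8.2100
COM = 0.5726


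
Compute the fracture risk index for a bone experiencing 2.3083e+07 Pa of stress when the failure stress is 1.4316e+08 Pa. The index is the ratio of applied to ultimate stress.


FRI = applied / ultimate
FRI = 2.3083e+07 / 1.4316e+08
FRI = 0.1612


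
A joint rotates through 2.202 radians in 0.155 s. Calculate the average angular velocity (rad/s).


omega = delta_theta / delta_t
omega = 2.202 / 0.155
omega = 14.2065


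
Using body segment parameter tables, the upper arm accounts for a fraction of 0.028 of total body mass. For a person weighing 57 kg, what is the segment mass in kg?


m_segment = body_mass * fraction
m_segment = 57 * 0.028
m_segment = 1.5960


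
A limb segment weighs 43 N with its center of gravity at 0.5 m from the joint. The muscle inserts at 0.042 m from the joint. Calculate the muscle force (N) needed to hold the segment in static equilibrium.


F_muscle = W * d_load / d_muscle
F_muscle = 43 * 0.5 / 0.042
Numerator = 21.5000
F_muscle = 511.9048


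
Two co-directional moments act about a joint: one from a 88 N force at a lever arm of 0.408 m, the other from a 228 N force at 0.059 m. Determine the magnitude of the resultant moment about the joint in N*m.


M = F1 * d1 + F2 * d2
M = 88 * 0.408 + 228 * 0.059
M = 35.9040 + 13.4520
M = 49.3560


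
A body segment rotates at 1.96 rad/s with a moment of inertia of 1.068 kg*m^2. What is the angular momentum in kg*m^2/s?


L = I * omega
L = 1.068 * 1.96
L = 2.0933


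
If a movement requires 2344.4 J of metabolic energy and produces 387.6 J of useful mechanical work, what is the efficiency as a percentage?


eta = (W_mech / E_meta) * 100
eta = (387.6 / 2344.4) * 100
ratio = 0.1653
eta = 16.5330


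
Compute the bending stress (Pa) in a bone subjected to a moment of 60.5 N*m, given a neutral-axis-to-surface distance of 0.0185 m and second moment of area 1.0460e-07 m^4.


sigma = M * c / I
sigma = 60.5 * 0.0185 / 1.0460e-07
M * c = 1.1192
sigma = 1.0700e+07


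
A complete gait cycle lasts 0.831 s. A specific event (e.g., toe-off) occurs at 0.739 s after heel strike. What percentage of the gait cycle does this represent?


pct = (event_time / cycle_time) * 100
pct = (0.739 / 0.831) * 100
ratio = 0.8893
pct = 88.9290


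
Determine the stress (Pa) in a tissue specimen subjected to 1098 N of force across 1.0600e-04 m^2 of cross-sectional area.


stress = F / A
stress = 1098 / 1.0600e-04
stress = 1.0358e+07


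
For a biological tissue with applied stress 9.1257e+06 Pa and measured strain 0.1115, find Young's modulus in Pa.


E = stress / strain
E = 9.1257e+06 / 0.1115
E = 8.1845e+07


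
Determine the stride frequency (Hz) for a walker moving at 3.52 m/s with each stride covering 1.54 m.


f = v / stride_length
f = 3.52 / 1.54
f = 2.2857


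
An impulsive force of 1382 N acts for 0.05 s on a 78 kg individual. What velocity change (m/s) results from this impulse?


J = F * dt = 1382 * 0.05 = 69.1000 N*s
delta_v = J / m
delta_v = 69.1000 / 78
delta_v = 0.8859


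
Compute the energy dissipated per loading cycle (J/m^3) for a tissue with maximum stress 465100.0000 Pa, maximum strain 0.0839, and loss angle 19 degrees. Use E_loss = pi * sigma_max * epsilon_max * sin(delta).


E_loss = pi * sigma_max * epsilon_max * sin(delta)
delta = 19 deg = 0.3316 rad
sin(delta) = 0.3256
E_loss = pi * 465100.0000 * 0.0839 * 0.3256
E_loss = 39911.6875


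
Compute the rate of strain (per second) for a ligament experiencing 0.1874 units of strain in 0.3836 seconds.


strain_rate = delta_strain / delta_t
strain_rate = 0.1874 / 0.3836
strain_rate = 0.4885


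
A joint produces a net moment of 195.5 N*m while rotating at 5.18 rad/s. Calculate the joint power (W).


P = M * omega
P = 195.5 * 5.18
P = 1012.6900


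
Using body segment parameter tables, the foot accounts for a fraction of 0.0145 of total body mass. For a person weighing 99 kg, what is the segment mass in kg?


m_segment = body_mass * fraction
m_segment = 99 * 0.0145
m_segment = 1.4355


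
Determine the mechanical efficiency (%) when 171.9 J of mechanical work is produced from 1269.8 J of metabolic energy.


eta = (W_mech / E_meta) * 100
eta = (171.9 / 1269.8) * 100
ratio = 0.1354
eta = 13.5376


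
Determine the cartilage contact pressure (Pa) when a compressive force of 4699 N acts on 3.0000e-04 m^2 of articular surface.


P = F / A
P = 4699 / 3.0000e-04
P = 1.5663e+07


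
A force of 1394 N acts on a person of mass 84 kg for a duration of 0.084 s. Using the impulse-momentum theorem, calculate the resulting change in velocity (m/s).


J = F * dt = 1394 * 0.084 = 117.0960 N*s
delta_v = J / m
delta_v = 117.0960 / 84
delta_v = 1.3940


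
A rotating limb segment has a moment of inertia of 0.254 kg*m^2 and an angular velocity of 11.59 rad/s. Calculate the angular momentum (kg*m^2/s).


L = I * omega
L = 0.254 * 11.59
L = 2.9439


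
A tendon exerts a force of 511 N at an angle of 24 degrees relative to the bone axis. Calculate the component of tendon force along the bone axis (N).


F_eff = F_tendon * cos(theta)
theta = 24 deg = 0.4189 rad
cos(theta) = 0.9135
F_eff = 511 * 0.9135
F_eff = 466.8217


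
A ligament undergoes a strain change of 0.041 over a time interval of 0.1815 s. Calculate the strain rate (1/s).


strain_rate = delta_strain / delta_t
strain_rate = 0.041 / 0.1815
strain_rate = 0.2259


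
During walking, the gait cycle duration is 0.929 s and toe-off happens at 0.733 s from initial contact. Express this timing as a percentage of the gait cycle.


pct = (event_time / cycle_time) * 100
pct = (0.733 / 0.929) * 100
ratio = 0.7890
pct = 78.9020


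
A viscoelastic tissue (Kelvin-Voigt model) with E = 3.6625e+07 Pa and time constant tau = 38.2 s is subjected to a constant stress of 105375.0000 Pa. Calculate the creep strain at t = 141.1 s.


epsilon(t) = (sigma/E) * (1 - exp(-t/tau))
sigma/E = 105375.0000 / 3.6625e+07 = 0.0029
exp(-t/tau) = exp(-141.1 / 38.2) = 0.0249
epsilon = 0.0029 * (1 - 0.0249)
epsilon = 0.0028


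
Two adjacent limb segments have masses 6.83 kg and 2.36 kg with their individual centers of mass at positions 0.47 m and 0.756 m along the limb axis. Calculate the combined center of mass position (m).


COM = (m1*x1 + m2*x2) / (m1 + m2)
COM = (6.83*0.47 + 2.36*0.756) / (6.83 + 2.36)
Numerator = 4.9943
Denominator = 9.1900
COM = 0.5434


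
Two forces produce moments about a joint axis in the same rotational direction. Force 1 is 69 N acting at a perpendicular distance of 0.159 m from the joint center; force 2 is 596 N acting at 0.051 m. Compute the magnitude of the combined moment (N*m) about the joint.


M = F1 * d1 + F2 * d2
M = 69 * 0.159 + 596 * 0.051
M = 10.9710 + 30.3960
M = 41.3670


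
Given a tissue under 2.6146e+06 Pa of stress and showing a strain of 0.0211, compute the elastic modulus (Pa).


E = stress / strain
E = 2.6146e+06 / 0.0211
E = 1.2391e+08


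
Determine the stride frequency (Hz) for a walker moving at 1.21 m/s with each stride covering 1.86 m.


f = v / stride_length
f = 1.21 / 1.86
f = 0.6505


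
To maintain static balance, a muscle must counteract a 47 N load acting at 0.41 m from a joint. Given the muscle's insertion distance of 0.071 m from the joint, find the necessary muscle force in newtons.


F_muscle = W * d_load / d_muscle
F_muscle = 47 * 0.41 / 0.071
Numerator = 19.2700
F_muscle = 271.4085


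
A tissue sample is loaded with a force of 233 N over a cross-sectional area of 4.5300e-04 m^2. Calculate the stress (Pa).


stress = F / A
stress = 233 / 4.5300e-04
stress = 514348.7859


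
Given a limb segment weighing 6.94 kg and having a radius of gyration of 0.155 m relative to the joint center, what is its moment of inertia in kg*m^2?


I = m * k^2
I = 6.94 * 0.155^2
k^2 = 0.0240
I = 0.1667


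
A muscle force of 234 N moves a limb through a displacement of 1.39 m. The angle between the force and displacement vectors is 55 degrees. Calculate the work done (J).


W = F * d * cos(theta)
theta = 55 deg = 0.9599 rad
cos(theta) = 0.5736
W = 234 * 1.39 * 0.5736
W = 186.5615


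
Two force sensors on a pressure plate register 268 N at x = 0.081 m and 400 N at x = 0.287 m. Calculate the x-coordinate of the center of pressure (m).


COP_x = (F1*x1 + F2*x2) / (F1 + F2)
COP_x = (268*0.081 + 400*0.287) / (268 + 400)
Numerator = 136.5080
Denominator = 668
COP_x = 0.2044


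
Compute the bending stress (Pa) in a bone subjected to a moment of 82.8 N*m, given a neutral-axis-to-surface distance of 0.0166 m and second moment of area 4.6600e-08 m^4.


sigma = M * c / I
sigma = 82.8 * 0.0166 / 4.6600e-08
M * c = 1.3745
sigma = 2.9495e+07


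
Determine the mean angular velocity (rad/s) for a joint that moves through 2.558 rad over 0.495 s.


omega = delta_theta / delta_t
omega = 2.558 / 0.495
omega = 5.1677


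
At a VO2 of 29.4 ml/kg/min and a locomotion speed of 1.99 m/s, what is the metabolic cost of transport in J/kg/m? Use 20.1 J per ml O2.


Power per kg = VO2 * 20.1 / 60
Power per kg = 29.4 * 20.1 / 60 = 9.8490 W/kg
Cost = power_per_kg / speed
Cost = 9.8490 / 1.99
Cost = 4.9492


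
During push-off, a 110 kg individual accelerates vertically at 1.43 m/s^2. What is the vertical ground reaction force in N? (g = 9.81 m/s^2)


GRF = m * (g + a)
GRF = 110 * (9.81 + 1.43)
GRF = 110 * 11.2400
GRF = 1236.4000


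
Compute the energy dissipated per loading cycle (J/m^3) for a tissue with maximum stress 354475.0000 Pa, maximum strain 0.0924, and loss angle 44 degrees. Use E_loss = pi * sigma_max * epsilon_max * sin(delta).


E_loss = pi * sigma_max * epsilon_max * sin(delta)
delta = 44 deg = 0.7679 rad
sin(delta) = 0.6947
E_loss = pi * 354475.0000 * 0.0924 * 0.6947
E_loss = 71479.0428


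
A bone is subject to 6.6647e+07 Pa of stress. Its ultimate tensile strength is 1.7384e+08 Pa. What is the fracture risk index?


FRI = applied / ultimate
FRI = 6.6647e+07 / 1.7384e+08
FRI = 0.3834


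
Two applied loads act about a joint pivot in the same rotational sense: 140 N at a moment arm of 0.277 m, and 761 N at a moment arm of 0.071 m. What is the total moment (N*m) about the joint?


M = F1 * d1 + F2 * d2
M = 140 * 0.277 + 761 * 0.071
M = 38.7800 + 54.0310
M = 92.8110


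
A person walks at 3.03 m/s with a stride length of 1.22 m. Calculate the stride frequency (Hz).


f = v / stride_length
f = 3.03 / 1.22
f = 2.4836


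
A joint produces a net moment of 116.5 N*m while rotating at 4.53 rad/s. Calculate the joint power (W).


P = M * omega
P = 116.5 * 4.53
P = 527.7450


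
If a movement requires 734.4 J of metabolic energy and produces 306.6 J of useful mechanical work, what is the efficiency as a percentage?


eta = (W_mech / E_meta) * 100
eta = (306.6 / 734.4) * 100
ratio = 0.4175
eta = 41.7484


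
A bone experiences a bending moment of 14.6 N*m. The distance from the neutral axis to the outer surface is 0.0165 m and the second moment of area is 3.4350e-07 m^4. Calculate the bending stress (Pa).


sigma = M * c / I
sigma = 14.6 * 0.0165 / 3.4350e-07
M * c = 0.2409
sigma = 701310.0437


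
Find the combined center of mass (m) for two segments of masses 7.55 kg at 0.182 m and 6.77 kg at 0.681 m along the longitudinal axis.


COM = (m1*x1 + m2*x2) / (m1 + m2)
COM = (7.55*0.182 + 6.77*0.681) / (7.55 + 6.77)
Numerator = 5.9845
Denominator = 14.3200
COM = 0.4179


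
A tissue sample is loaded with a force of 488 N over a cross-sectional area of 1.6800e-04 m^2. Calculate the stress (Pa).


stress = F / A
stress = 488 / 1.6800e-04
stress = 2.9048e+06


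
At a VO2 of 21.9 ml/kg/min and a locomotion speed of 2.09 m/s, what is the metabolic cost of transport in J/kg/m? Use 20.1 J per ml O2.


Power per kg = VO2 * 20.1 / 60
Power per kg = 21.9 * 20.1 / 60 = 7.3365 W/kg
Cost = power_per_kg / speed
Cost = 7.3365 / 2.09
Cost = 3.5103


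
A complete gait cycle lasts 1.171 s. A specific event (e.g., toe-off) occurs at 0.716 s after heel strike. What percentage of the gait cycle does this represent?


pct = (event_time / cycle_time) * 100
pct = (0.716 / 1.171) * 100
ratio = 0.6114
pct = 61.1443


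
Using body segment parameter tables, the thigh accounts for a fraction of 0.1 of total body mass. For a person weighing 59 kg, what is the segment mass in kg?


m_segment = body_mass * fraction
m_segment = 59 * 0.1
m_segment = 5.9000


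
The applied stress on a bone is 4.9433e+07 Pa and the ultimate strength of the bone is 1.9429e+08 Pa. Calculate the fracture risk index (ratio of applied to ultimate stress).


FRI = applied / ultimate
FRI = 4.9433e+07 / 1.9429e+08
FRI = 0.2544


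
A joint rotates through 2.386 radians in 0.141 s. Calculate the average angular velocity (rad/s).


omega = delta_theta / delta_t
omega = 2.386 / 0.141
omega = 16.9220


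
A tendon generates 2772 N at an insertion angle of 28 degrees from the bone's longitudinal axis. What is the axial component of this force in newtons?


F_eff = F_tendon * cos(theta)
theta = 28 deg = 0.4887 rad
cos(theta) = 0.8829
F_eff = 2772 * 0.8829
F_eff = 2447.5307


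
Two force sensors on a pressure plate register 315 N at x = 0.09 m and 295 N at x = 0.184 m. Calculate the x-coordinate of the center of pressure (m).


COP_x = (F1*x1 + F2*x2) / (F1 + F2)
COP_x = (315*0.09 + 295*0.184) / (315 + 295)
Numerator = 82.6300
Denominator = 610
COP_x = 0.1355


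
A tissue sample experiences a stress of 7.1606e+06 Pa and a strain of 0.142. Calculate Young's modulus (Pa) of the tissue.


E = stress / strain
E = 7.1606e+06 / 0.142
E = 5.0427e+07


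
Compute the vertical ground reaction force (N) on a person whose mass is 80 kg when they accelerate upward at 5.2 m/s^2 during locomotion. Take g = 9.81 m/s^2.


GRF = m * (g + a)
GRF = 80 * (9.81 + 5.2)
GRF = 80 * 15.0100
GRF = 1200.8000


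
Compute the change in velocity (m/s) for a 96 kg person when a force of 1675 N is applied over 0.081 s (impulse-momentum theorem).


J = F * dt = 1675 * 0.081 = 135.6750 N*s
delta_v = J / m
delta_v = 135.6750 / 96
delta_v = 1.4133


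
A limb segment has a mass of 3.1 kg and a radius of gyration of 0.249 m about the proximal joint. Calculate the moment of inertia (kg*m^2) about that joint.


I = m * k^2
I = 3.1 * 0.249^2
k^2 = 0.0620
I = 0.1922


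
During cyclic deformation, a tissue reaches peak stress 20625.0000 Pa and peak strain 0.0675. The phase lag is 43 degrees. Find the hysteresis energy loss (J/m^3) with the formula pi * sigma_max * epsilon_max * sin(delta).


E_loss = pi * sigma_max * epsilon_max * sin(delta)
delta = 43 deg = 0.7505 rad
sin(delta) = 0.6820
E_loss = pi * 20625.0000 * 0.0675 * 0.6820
E_loss = 2982.8467


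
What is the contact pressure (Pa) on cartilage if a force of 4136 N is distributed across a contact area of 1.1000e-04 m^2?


P = F / A
P = 4136 / 1.1000e-04
P = 3.7600e+07


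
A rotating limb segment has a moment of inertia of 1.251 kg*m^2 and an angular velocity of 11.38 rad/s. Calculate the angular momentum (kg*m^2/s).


L = I * omega
L = 1.251 * 11.38
L = 14.2364


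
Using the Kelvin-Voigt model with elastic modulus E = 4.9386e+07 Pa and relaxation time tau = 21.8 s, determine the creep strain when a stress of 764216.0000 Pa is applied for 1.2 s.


epsilon(t) = (sigma/E) * (1 - exp(-t/tau))
sigma/E = 764216.0000 / 4.9386e+07 = 0.0155
exp(-t/tau) = exp(-1.2 / 21.8) = 0.9464
epsilon = 0.0155 * (1 - 0.9464)
epsilon = 8.2878e-04


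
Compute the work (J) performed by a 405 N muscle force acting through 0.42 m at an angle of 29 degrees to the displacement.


W = F * d * cos(theta)
theta = 29 deg = 0.5061 rad
cos(theta) = 0.8746
W = 405 * 0.42 * 0.8746
W = 148.7728


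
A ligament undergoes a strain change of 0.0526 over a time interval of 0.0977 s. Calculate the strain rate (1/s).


strain_rate = delta_strain / delta_t
strain_rate = 0.0526 / 0.0977
strain_rate = 0.5384


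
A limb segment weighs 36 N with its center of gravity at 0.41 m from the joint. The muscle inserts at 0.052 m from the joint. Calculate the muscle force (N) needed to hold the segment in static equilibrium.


F_muscle = W * d_load / d_muscle
F_muscle = 36 * 0.41 / 0.052
Numerator = 14.7600
F_muscle = 283.8462


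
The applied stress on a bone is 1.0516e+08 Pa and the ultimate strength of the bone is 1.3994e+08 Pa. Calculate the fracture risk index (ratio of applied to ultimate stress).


FRI = applied / ultimate
FRI = 1.0516e+08 / 1.3994e+08
FRI = 0.7515


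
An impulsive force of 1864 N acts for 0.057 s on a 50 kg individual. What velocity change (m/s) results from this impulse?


J = F * dt = 1864 * 0.057 = 106.2480 N*s
delta_v = J / m
delta_v = 106.2480 / 50
delta_v = 2.1250


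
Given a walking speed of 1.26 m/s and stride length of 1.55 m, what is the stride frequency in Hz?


f = v / stride_length
f = 1.26 / 1.55
f = 0.8129


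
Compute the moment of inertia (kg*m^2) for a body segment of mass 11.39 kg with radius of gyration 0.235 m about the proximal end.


I = m * k^2
I = 11.39 * 0.235^2
k^2 = 0.0552
I = 0.6290


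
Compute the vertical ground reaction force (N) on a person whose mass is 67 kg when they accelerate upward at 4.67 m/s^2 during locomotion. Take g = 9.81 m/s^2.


GRF = m * (g + a)
GRF = 67 * (9.81 + 4.67)
GRF = 67 * 14.4800
GRF = 970.1600


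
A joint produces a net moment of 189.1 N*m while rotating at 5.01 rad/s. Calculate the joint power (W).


P = M * omega
P = 189.1 * 5.01
P = 947.3910


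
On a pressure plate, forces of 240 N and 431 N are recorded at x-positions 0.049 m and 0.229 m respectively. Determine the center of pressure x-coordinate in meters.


COP_x = (F1*x1 + F2*x2) / (F1 + F2)
COP_x = (240*0.049 + 431*0.229) / (240 + 431)
Numerator = 110.4590
Denominator = 671
COP_x = 0.1646


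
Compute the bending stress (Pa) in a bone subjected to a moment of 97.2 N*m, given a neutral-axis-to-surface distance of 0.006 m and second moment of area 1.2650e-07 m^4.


sigma = M * c / I
sigma = 97.2 * 0.006 / 1.2650e-07
M * c = 0.5832
sigma = 4.6103e+06


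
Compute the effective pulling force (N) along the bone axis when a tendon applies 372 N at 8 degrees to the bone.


F_eff = F_tendon * cos(theta)
theta = 8 deg = 0.1396 rad
cos(theta) = 0.9903
F_eff = 372 * 0.9903
F_eff = 368.3797


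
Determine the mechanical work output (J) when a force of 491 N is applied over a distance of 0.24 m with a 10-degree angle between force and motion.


W = F * d * cos(theta)
theta = 10 deg = 0.1745 rad
cos(theta) = 0.9848
W = 491 * 0.24 * 0.9848
W = 116.0497


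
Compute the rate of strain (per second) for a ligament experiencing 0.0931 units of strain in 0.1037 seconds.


strain_rate = delta_strain / delta_t
strain_rate = 0.0931 / 0.1037
strain_rate = 0.8978


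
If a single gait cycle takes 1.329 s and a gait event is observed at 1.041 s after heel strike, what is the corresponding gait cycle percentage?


pct = (event_time / cycle_time) * 100
pct = (1.041 / 1.329) * 100
ratio = 0.7833
pct = 78.3296


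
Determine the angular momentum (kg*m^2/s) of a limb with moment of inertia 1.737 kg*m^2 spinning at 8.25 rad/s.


L = I * omega
L = 1.737 * 8.25
L = 14.3303


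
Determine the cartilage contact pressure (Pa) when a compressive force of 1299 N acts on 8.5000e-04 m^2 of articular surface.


P = F / A
P = 1299 / 8.5000e-04
P = 1.5282e+06


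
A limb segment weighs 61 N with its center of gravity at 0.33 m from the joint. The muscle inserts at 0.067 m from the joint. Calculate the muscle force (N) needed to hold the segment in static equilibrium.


F_muscle = W * d_load / d_muscle
F_muscle = 61 * 0.33 / 0.067
Numerator = 20.1300
F_muscle = 300.4478


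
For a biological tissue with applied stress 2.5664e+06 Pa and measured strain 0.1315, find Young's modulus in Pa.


E = stress / strain
E = 2.5664e+06 / 0.1315
E = 1.9516e+07


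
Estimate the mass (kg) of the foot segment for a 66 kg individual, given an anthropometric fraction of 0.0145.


m_segment = body_mass * fraction
m_segment = 66 * 0.0145
m_segment = 0.9570


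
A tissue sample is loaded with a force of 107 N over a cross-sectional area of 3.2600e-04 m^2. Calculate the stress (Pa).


stress = F / A
stress = 107 / 3.2600e-04
stress = 328220.8589


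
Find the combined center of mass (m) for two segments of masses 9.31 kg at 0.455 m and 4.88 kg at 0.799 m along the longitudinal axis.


COM = (m1*x1 + m2*x2) / (m1 + m2)
COM = (9.31*0.455 + 4.88*0.799) / (9.31 + 4.88)
Numerator = 8.1352
Denominator = 14.1900
COM = 0.5733


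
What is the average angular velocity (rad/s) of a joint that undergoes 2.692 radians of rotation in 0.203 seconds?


omega = delta_theta / delta_t
omega = 2.692 / 0.203
omega = 13.2611


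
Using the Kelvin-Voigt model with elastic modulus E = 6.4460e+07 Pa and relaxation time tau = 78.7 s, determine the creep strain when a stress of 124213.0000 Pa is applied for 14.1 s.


epsilon(t) = (sigma/E) * (1 - exp(-t/tau))
sigma/E = 124213.0000 / 6.4460e+07 = 0.0019
exp(-t/tau) = exp(-14.1 / 78.7) = 0.8360
epsilon = 0.0019 * (1 - 0.8360)
epsilon = 3.1608e-04


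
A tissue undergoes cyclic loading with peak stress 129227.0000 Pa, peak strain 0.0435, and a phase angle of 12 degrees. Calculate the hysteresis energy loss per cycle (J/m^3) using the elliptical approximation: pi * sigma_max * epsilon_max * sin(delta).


E_loss = pi * sigma_max * epsilon_max * sin(delta)
delta = 12 deg = 0.2094 rad
sin(delta) = 0.2079
E_loss = pi * 129227.0000 * 0.0435 * 0.2079
E_loss = 3671.7348


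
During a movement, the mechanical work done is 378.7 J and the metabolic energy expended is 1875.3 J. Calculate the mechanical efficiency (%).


eta = (W_mech / E_meta) * 100
eta = (378.7 / 1875.3) * 100
ratio = 0.2019
eta = 20.1941


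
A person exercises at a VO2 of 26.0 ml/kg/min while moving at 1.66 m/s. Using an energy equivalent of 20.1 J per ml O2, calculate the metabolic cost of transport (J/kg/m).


Power per kg = VO2 * 20.1 / 60
Power per kg = 26.0 * 20.1 / 60 = 8.7100 W/kg
Cost = power_per_kg / speed
Cost = 8.7100 / 1.66
Cost = 5.2470


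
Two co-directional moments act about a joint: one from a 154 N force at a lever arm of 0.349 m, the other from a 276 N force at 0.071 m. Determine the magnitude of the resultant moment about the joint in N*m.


M = F1 * d1 + F2 * d2
M = 154 * 0.349 + 276 * 0.071
M = 53.7460 + 19.5960
M = 73.3420


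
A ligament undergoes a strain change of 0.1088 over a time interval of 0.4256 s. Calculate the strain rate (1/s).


strain_rate = delta_strain / delta_t
strain_rate = 0.1088 / 0.4256
strain_rate = 0.2556


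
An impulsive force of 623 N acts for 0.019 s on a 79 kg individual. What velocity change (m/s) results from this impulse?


J = F * dt = 623 * 0.019 = 11.8370 N*s
delta_v = J / m
delta_v = 11.8370 / 79
delta_v = 0.1498


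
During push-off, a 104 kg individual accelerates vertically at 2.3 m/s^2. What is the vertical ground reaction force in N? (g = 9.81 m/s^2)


GRF = m * (g + a)
GRF = 104 * (9.81 + 2.3)
GRF = 104 * 12.1100
GRF = 1259.4400


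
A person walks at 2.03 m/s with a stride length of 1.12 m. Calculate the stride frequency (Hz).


f = v / stride_length
f = 2.03 / 1.12
f = 1.8125


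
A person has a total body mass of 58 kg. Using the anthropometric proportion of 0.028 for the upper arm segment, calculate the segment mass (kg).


m_segment = body_mass * fraction
m_segment = 58 * 0.028
m_segment = 1.6240


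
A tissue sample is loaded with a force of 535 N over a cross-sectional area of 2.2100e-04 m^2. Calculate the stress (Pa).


stress = F / A
stress = 535 / 2.2100e-04
stress = 2.4208e+06


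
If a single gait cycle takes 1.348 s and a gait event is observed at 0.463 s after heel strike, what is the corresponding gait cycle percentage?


pct = (event_time / cycle_time) * 100
pct = (0.463 / 1.348) * 100
ratio = 0.3435
pct = 34.3472


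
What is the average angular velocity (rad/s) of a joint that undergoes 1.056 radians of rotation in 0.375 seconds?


omega = delta_theta / delta_t
omega = 1.056 / 0.375
omega = 2.8160


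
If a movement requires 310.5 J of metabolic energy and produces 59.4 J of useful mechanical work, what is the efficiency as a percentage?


eta = (W_mech / E_meta) * 100
eta = (59.4 / 310.5) * 100
ratio = 0.1913
eta = 19.1304


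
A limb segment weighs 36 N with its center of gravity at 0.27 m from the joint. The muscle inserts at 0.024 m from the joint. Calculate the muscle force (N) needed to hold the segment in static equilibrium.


F_muscle = W * d_load / d_muscle
F_muscle = 36 * 0.27 / 0.024
Numerator = 9.7200
F_muscle = 405.0000


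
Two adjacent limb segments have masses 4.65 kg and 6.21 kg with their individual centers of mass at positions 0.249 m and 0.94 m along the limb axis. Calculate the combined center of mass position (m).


COM = (m1*x1 + m2*x2) / (m1 + m2)
COM = (4.65*0.249 + 6.21*0.94) / (4.65 + 6.21)
Numerator = 6.9952
Denominator = 10.8600
COM = 0.6441


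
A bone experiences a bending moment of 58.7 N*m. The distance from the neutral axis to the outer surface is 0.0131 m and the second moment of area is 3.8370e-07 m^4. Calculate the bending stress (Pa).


sigma = M * c / I
sigma = 58.7 * 0.0131 / 3.8370e-07
M * c = 0.7690
sigma = 2.0041e+06


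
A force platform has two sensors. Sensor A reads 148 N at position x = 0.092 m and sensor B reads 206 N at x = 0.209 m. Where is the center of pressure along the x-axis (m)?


COP_x = (F1*x1 + F2*x2) / (F1 + F2)
COP_x = (148*0.092 + 206*0.209) / (148 + 206)
Numerator = 56.6700
Denominator = 354
COP_x = 0.1601


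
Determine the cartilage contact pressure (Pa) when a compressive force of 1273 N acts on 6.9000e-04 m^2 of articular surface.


P = F / A
P = 1273 / 6.9000e-04
P = 1.8449e+06
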